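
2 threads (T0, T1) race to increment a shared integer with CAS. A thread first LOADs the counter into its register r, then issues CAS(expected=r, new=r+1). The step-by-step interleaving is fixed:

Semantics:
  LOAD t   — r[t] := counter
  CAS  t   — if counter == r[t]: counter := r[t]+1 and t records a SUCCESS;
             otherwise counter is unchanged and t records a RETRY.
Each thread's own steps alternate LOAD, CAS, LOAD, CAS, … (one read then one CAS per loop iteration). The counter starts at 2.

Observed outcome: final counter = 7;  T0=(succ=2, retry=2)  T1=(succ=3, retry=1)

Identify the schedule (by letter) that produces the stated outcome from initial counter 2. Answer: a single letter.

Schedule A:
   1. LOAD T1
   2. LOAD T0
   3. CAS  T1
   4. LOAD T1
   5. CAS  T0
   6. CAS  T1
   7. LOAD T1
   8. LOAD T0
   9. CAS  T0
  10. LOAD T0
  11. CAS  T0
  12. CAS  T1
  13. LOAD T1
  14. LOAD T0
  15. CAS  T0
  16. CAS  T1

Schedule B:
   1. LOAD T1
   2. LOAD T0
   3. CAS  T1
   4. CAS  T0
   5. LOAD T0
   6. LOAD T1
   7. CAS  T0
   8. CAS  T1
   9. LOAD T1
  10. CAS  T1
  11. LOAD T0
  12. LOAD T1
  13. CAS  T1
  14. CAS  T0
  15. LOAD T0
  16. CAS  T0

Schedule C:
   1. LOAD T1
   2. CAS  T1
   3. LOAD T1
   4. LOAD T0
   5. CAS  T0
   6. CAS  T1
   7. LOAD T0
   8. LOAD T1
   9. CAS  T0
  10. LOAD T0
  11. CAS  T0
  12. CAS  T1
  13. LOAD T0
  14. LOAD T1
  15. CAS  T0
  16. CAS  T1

Simulating candidate B:
step 1: T1 LOAD ⇒ load; ctr=2 reg=2
step 2: T0 LOAD ⇒ load; ctr=2 reg=2
step 3: T1 CAS ⇒ ok; ctr=3 reg=2
step 4: T0 CAS ⇒ retry; ctr=3 reg=2
step 5: T0 LOAD ⇒ load; ctr=3 reg=3
step 6: T1 LOAD ⇒ load; ctr=3 reg=3
step 7: T0 CAS ⇒ ok; ctr=4 reg=3
step 8: T1 CAS ⇒ retry; ctr=4 reg=3
step 9: T1 LOAD ⇒ load; ctr=4 reg=4
step 10: T1 CAS ⇒ ok; ctr=5 reg=4
step 11: T0 LOAD ⇒ load; ctr=5 reg=5
step 12: T1 LOAD ⇒ load; ctr=5 reg=5
step 13: T1 CAS ⇒ ok; ctr=6 reg=5
step 14: T0 CAS ⇒ retry; ctr=6 reg=5
step 15: T0 LOAD ⇒ load; ctr=6 reg=6
step 16: T0 CAS ⇒ ok; ctr=7 reg=6

B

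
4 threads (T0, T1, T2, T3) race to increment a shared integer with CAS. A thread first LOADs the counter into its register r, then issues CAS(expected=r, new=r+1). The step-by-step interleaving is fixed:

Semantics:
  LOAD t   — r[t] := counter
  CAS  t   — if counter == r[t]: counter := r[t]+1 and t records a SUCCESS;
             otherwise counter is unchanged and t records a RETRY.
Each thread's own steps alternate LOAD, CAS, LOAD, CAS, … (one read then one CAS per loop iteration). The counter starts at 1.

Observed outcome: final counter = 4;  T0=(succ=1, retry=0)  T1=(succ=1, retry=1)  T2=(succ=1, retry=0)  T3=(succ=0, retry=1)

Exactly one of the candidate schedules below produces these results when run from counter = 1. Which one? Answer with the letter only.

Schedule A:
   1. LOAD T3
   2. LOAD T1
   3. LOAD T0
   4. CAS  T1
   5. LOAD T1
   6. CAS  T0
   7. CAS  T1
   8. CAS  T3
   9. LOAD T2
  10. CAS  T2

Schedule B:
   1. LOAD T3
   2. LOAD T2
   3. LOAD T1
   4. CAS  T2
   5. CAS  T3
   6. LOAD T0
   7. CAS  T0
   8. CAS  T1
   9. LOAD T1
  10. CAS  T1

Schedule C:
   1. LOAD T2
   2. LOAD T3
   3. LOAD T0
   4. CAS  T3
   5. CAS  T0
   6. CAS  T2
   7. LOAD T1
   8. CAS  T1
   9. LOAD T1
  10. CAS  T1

B

Tracing schedule B:
[1] T3.load  rd  (counter 1, T3.r 1)
[2] T2.load  rd  (counter 1, T2.r 1)
[3] T1.load  rd  (counter 1, T1.r 1)
[4] T2.cas  hit  (counter 2, T2.r 1)
[5] T3.cas  miss  (counter 2, T3.r 1)
[6] T0.load  rd  (counter 2, T0.r 2)
[7] T0.cas  hit  (counter 3, T0.r 2)
[8] T1.cas  miss  (counter 3, T1.r 1)
[9] T1.load  rd  (counter 3, T1.r 3)
[10] T1.cas  hit  (counter 4, T1.r 3)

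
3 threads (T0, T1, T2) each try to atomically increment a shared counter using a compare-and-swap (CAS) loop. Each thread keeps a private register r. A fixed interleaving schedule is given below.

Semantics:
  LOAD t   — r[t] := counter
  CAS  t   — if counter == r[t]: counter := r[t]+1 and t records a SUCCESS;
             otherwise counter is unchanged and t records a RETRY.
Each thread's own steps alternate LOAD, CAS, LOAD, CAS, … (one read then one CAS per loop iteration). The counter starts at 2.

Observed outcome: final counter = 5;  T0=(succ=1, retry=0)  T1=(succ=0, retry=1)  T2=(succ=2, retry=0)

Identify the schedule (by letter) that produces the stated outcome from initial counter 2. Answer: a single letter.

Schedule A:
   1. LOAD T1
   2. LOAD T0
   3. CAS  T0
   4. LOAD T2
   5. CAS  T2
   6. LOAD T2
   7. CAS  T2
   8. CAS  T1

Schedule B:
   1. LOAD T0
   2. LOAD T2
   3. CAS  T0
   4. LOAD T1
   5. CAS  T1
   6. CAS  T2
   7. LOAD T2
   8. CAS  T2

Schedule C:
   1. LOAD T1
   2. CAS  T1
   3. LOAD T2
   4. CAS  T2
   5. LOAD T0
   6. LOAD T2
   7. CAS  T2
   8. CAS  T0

Simulating candidate A:
T1 LOAD — after: cnt=2, r=2 — load
T0 LOAD — after: cnt=2, r=2 — load
T0 CAS — after: cnt=3, r=2 — ok
T2 LOAD — after: cnt=3, r=3 — load
T2 CAS — after: cnt=4, r=3 — ok
T2 LOAD — after: cnt=4, r=4 — load
T2 CAS — after: cnt=5, r=4 — ok
T1 CAS — after: cnt=5, r=2 — retry

A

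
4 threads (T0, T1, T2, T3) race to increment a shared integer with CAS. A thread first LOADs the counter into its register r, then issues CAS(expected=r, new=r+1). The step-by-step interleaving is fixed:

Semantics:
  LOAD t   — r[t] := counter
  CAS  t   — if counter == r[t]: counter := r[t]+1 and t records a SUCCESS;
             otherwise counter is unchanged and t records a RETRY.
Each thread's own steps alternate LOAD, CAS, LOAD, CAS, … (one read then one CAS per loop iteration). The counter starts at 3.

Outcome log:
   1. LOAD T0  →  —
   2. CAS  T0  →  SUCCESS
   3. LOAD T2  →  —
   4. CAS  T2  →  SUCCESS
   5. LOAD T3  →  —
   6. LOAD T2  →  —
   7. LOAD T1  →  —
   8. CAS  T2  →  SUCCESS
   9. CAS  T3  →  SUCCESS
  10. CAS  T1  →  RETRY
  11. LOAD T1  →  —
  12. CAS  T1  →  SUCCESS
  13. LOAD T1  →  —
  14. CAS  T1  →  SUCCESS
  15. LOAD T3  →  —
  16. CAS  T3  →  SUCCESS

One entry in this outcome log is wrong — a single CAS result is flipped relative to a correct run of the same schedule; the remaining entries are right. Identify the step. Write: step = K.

Re-executing:
step 1: T0 LOAD ⇒ load; ctr=3 reg=3
step 2: T0 CAS ⇒ ok; ctr=4 reg=3
step 3: T2 LOAD ⇒ load; ctr=4 reg=4
step 4: T2 CAS ⇒ ok; ctr=5 reg=4
step 5: T3 LOAD ⇒ load; ctr=5 reg=5
step 6: T2 LOAD ⇒ load; ctr=5 reg=5
step 7: T1 LOAD ⇒ load; ctr=5 reg=5
step 8: T2 CAS ⇒ ok; ctr=6 reg=5
step 9: T3 CAS ⇒ retry; ctr=6 reg=5
step 10: T1 CAS ⇒ retry; ctr=6 reg=5
step 11: T1 LOAD ⇒ load; ctr=6 reg=6
step 12: T1 CAS ⇒ ok; ctr=7 reg=6
step 13: T1 LOAD ⇒ load; ctr=7 reg=7
step 14: T1 CAS ⇒ ok; ctr=8 reg=7
step 15: T3 LOAD ⇒ load; ctr=8 reg=8
step 16: T3 CAS ⇒ ok; ctr=9 reg=8
Flip is step 9.

step = 9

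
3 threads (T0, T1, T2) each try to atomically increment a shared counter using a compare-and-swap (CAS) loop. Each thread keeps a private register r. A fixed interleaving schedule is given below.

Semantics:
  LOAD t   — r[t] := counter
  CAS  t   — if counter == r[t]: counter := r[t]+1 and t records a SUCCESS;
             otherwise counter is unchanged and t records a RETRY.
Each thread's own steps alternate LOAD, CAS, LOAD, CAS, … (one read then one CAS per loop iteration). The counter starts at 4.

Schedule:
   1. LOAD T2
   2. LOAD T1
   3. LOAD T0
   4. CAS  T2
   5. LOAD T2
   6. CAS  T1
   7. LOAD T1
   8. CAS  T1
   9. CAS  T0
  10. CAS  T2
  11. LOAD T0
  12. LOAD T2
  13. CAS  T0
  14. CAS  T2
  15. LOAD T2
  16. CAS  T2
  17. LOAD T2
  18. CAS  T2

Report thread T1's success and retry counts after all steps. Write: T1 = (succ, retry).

T1 = (1, 1)

[1] T2.load  rd  (counter 4, T2.r 4)
[2] T1.load  rd  (counter 4, T1.r 4)
[3] T0.load  rd  (counter 4, T0.r 4)
[4] T2.cas  hit  (counter 5, T2.r 4)
[5] T2.load  rd  (counter 5, T2.r 5)
[6] T1.cas  miss  (counter 5, T1.r 4)
[7] T1.load  rd  (counter 5, T1.r 5)
[8] T1.cas  hit  (counter 6, T1.r 5)
[9] T0.cas  miss  (counter 6, T0.r 4)
[10] T2.cas  miss  (counter 6, T2.r 5)
[11] T0.load  rd  (counter 6, T0.r 6)
[12] T2.load  rd  (counter 6, T2.r 6)
[13] T0.cas  hit  (counter 7, T0.r 6)
[14] T2.cas  miss  (counter 7, T2.r 6)
[15] T2.load  rd  (counter 7, T2.r 7)
[16] T2.cas  hit  (counter 8, T2.r 7)
[17] T2.load  rd  (counter 8, T2.r 8)
[18] T2.cas  hit  (counter 9, T2.r 8)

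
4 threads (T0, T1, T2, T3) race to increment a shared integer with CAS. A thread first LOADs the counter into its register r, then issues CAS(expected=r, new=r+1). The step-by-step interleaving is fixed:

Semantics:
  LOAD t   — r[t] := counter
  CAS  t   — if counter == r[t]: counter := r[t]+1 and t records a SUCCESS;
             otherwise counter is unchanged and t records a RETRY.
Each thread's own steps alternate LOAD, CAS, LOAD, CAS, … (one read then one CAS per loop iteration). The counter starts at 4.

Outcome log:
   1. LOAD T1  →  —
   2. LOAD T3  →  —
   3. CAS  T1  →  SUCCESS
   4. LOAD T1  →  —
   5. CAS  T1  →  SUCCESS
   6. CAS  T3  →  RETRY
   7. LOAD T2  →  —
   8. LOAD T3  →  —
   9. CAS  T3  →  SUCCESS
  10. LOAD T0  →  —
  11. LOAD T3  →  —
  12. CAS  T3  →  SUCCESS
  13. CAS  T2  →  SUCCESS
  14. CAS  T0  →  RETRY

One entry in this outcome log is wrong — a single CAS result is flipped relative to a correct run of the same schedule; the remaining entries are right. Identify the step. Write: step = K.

Correct run:
#1 T1 reads 4
#2 T3 reads 4
#3 T1 CAS(4→5) writes; counter now 5
#4 T1 reads 5
#5 T1 CAS(5→6) writes; counter now 6
#6 T3 CAS(4→5) fails; counter now 6
#7 T2 reads 6
#8 T3 reads 6
#9 T3 CAS(6→7) writes; counter now 7
#10 T0 reads 7
#11 T3 reads 7
#12 T3 CAS(7→8) writes; counter now 8
#13 T2 CAS(6→7) fails; counter now 8
#14 T0 CAS(7→8) fails; counter now 8
Mismatch at 13.

step = 13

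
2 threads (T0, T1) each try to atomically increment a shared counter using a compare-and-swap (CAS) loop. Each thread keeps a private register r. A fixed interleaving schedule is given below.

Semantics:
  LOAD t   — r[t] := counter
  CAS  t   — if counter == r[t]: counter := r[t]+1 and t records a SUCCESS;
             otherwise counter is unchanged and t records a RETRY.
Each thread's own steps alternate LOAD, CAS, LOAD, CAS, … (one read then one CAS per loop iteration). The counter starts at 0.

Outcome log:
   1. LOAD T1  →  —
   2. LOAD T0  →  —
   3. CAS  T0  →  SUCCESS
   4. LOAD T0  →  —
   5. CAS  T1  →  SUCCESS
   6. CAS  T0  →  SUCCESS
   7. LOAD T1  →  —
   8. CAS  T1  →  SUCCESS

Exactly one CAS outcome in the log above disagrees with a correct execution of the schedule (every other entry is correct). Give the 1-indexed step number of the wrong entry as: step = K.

Correct run:
   1) LOAD T1:  M=0  r_T1=0
   2) LOAD T0:  M=0  r_T0=0
   3) CAS  T0:  M=1  r_T0=0 ✓
   4) LOAD T0:  M=1  r_T0=1
   5) CAS  T1:  M=1  r_T1=0 ✗
   6) CAS  T0:  M=2  r_T0=1 ✓
   7) LOAD T1:  M=2  r_T1=2
   8) CAS  T1:  M=3  r_T1=2 ✓
Flip is step 5.

step = 5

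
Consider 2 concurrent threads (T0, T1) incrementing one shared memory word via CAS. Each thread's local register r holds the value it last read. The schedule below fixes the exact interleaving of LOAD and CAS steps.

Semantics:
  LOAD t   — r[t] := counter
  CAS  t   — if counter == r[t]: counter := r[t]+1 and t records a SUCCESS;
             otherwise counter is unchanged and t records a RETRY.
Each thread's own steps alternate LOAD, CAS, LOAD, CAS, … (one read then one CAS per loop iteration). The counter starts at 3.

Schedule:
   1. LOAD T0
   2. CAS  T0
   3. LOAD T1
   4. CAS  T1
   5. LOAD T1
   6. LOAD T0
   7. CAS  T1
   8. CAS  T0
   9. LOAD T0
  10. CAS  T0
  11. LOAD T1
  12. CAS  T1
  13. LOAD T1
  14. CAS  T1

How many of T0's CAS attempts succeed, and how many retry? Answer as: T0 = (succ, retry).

T0 = (2, 1)

[1] T0.load  rd  (counter 3, T0.r 3)
[2] T0.cas  hit  (counter 4, T0.r 3)
[3] T1.load  rd  (counter 4, T1.r 4)
[4] T1.cas  hit  (counter 5, T1.r 4)
[5] T1.load  rd  (counter 5, T1.r 5)
[6] T0.load  rd  (counter 5, T0.r 5)
[7] T1.cas  hit  (counter 6, T1.r 5)
[8] T0.cas  miss  (counter 6, T0.r 5)
[9] T0.load  rd  (counter 6, T0.r 6)
[10] T0.cas  hit  (counter 7, T0.r 6)
[11] T1.load  rd  (counter 7, T1.r 7)
[12] T1.cas  hit  (counter 8, T1.r 7)
[13] T1.load  rd  (counter 8, T1.r 8)
[14] T1.cas  hit  (counter 9, T1.r 8)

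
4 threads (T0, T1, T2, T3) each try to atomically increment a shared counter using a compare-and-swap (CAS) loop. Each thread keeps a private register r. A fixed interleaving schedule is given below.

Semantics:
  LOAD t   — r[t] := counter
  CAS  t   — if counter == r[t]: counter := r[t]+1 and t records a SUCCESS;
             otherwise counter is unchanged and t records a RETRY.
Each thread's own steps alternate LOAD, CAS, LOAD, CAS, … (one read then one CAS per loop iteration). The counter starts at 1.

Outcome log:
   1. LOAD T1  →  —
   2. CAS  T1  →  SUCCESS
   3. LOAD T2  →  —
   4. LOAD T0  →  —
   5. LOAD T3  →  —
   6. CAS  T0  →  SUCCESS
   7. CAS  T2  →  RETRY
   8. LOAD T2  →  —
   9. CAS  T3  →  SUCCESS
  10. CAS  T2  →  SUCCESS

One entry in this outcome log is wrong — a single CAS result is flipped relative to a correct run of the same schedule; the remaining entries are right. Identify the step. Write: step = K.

step = 9

Re-executing:
1. LOAD T1 → mem=1 r[T1]=1 [LOAD]
2. CAS T1 → mem=2 r[T1]=1 [OK]
3. LOAD T2 → mem=2 r[T2]=2 [LOAD]
4. LOAD T0 → mem=2 r[T0]=2 [LOAD]
5. LOAD T3 → mem=2 r[T3]=2 [LOAD]
6. CAS T0 → mem=3 r[T0]=2 [OK]
7. CAS T2 → mem=3 r[T2]=2 [RETRY]
8. LOAD T2 → mem=3 r[T2]=3 [LOAD]
9. CAS T3 → mem=3 r[T3]=2 [RETRY]
10. CAS T2 → mem=4 r[T2]=3 [OK]
Log disagrees first at step 9.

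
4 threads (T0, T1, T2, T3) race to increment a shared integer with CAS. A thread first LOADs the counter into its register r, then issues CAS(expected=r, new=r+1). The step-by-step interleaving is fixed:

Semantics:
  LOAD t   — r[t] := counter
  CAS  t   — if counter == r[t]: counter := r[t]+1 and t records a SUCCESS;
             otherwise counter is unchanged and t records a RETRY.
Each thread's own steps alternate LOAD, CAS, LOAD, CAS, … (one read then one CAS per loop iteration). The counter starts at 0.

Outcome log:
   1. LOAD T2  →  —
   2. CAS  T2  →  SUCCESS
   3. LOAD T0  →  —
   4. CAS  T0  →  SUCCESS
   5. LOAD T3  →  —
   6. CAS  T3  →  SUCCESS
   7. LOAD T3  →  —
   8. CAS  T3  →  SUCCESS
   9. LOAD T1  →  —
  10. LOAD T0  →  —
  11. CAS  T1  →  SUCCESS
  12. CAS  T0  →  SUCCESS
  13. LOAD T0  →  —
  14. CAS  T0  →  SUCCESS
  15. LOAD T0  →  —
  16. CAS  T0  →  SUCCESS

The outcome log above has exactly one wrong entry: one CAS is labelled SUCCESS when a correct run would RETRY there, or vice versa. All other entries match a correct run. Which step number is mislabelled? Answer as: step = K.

Re-executing:
[1] T2.load  rd  (counter 0, T2.r 0)
[2] T2.cas  hit  (counter 1, T2.r 0)
[3] T0.load  rd  (counter 1, T0.r 1)
[4] T0.cas  hit  (counter 2, T0.r 1)
[5] T3.load  rd  (counter 2, T3.r 2)
[6] T3.cas  hit  (counter 3, T3.r 2)
[7] T3.load  rd  (counter 3, T3.r 3)
[8] T3.cas  hit  (counter 4, T3.r 3)
[9] T1.load  rd  (counter 4, T1.r 4)
[10] T0.load  rd  (counter 4, T0.r 4)
[11] T1.cas  hit  (counter 5, T1.r 4)
[12] T0.cas  miss  (counter 5, T0.r 4)
[13] T0.load  rd  (counter 5, T0.r 5)
[14] T0.cas  hit  (counter 6, T0.r 5)
[15] T0.load  rd  (counter 6, T0.r 6)
[16] T0.cas  hit  (counter 7, T0.r 6)
Log disagrees first at step 12.

step = 12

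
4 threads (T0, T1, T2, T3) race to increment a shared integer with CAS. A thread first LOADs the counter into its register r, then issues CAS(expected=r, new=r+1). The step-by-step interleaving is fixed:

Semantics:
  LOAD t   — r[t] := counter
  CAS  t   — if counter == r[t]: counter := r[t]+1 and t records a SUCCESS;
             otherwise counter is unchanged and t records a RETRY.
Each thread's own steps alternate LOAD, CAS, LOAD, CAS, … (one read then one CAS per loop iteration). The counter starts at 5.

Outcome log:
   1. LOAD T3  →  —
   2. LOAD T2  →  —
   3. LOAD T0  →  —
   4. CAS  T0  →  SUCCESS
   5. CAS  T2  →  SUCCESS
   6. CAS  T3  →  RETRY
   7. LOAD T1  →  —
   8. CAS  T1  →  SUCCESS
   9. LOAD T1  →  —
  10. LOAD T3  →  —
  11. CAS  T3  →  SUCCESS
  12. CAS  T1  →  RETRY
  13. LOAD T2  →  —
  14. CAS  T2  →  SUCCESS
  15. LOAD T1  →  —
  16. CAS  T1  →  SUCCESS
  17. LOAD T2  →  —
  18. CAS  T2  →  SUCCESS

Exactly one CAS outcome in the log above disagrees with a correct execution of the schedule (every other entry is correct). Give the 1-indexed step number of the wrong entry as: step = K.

Correct run:
#1 T3 reads 5
#2 T2 reads 5
#3 T0 reads 5
#4 T0 CAS(5→6) writes; counter now 6
#5 T2 CAS(5→6) fails; counter now 6
#6 T3 CAS(5→6) fails; counter now 6
#7 T1 reads 6
#8 T1 CAS(6→7) writes; counter now 7
#9 T1 reads 7
#10 T3 reads 7
#11 T3 CAS(7→8) writes; counter now 8
#12 T1 CAS(7→8) fails; counter now 8
#13 T2 reads 8
#14 T2 CAS(8→9) writes; counter now 9
#15 T1 reads 9
#16 T1 CAS(9→10) writes; counter now 10
#17 T2 reads 10
#18 T2 CAS(10→11) writes; counter now 11
Log disagrees first at step 5.

step = 5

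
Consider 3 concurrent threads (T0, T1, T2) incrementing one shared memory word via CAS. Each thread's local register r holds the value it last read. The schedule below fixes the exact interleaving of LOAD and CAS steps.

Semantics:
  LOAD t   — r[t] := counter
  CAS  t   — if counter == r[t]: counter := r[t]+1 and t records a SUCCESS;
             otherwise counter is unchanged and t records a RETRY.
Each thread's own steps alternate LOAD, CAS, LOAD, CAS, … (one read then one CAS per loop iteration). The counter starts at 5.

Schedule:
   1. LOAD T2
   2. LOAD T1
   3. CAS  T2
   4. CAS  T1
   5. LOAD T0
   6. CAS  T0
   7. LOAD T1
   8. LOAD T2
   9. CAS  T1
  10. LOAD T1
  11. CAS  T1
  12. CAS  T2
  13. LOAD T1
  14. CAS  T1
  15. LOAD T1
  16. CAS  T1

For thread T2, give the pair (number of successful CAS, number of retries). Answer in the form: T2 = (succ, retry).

T2 = (1, 1)

1. LOAD T2 → mem=5 r[T2]=5 [LOAD]
2. LOAD T1 → mem=5 r[T1]=5 [LOAD]
3. CAS T2 → mem=6 r[T2]=5 [OK]
4. CAS T1 → mem=6 r[T1]=5 [RETRY]
5. LOAD T0 → mem=6 r[T0]=6 [LOAD]
6. CAS T0 → mem=7 r[T0]=6 [OK]
7. LOAD T1 → mem=7 r[T1]=7 [LOAD]
8. LOAD T2 → mem=7 r[T2]=7 [LOAD]
9. CAS T1 → mem=8 r[T1]=7 [OK]
10. LOAD T1 → mem=8 r[T1]=8 [LOAD]
11. CAS T1 → mem=9 r[T1]=8 [OK]
12. CAS T2 → mem=9 r[T2]=7 [RETRY]
13. LOAD T1 → mem=9 r[T1]=9 [LOAD]
14. CAS T1 → mem=10 r[T1]=9 [OK]
15. LOAD T1 → mem=10 r[T1]=10 [LOAD]
16. CAS T1 → mem=11 r[T1]=10 [OK]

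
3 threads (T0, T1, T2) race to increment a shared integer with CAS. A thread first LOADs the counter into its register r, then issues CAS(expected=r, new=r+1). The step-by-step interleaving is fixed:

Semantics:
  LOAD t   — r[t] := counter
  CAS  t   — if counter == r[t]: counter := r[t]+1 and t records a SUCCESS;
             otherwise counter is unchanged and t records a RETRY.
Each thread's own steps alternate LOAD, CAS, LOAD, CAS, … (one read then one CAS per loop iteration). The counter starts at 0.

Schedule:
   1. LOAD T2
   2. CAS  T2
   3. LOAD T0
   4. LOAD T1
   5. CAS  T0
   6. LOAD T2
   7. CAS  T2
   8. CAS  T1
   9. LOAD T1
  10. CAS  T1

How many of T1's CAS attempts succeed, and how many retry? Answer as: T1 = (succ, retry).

T1 = (1, 1)

   1) LOAD T2:  M=0  r_T2=0
   2) CAS  T2:  M=1  r_T2=0 ✓
   3) LOAD T0:  M=1  r_T0=1
   4) LOAD T1:  M=1  r_T1=1
   5) CAS  T0:  M=2  r_T0=1 ✓
   6) LOAD T2:  M=2  r_T2=2
   7) CAS  T2:  M=3  r_T2=2 ✓
   8) CAS  T1:  M=3  r_T1=1 ✗
   9) LOAD T1:  M=3  r_T1=3
  10) CAS  T1:  M=4  r_T1=3 ✓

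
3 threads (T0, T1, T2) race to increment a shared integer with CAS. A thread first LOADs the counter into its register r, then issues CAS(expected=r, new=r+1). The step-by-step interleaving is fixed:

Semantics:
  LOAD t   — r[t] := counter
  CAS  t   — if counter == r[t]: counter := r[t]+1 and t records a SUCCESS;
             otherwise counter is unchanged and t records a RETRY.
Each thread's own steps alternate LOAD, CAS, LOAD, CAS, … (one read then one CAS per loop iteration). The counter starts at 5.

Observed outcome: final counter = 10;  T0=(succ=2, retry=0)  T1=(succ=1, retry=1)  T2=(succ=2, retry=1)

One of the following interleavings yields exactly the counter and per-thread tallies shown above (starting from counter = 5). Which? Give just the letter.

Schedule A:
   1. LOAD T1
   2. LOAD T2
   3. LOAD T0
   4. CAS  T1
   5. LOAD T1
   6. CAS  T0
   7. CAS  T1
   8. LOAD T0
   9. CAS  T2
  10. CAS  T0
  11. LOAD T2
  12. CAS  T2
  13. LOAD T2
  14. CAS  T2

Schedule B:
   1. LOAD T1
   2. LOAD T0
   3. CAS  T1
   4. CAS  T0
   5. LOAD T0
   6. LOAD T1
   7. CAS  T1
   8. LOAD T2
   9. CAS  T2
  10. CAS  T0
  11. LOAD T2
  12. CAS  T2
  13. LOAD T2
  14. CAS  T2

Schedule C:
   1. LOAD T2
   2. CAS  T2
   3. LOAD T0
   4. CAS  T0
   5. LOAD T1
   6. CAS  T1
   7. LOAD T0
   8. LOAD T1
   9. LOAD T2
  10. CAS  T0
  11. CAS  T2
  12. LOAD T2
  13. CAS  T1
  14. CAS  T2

C

Simulating candidate C:
T2 LOAD — after: cnt=5, r=5 — load
T2 CAS — after: cnt=6, r=5 — ok
T0 LOAD — after: cnt=6, r=6 — load
T0 CAS — after: cnt=7, r=6 — ok
T1 LOAD — after: cnt=7, r=7 — load
T1 CAS — after: cnt=8, r=7 — ok
T0 LOAD — after: cnt=8, r=8 — load
T1 LOAD — after: cnt=8, r=8 — load
T2 LOAD — after: cnt=8, r=8 — load
T0 CAS — after: cnt=9, r=8 — ok
T2 CAS — after: cnt=9, r=8 — retry
T2 LOAD — after: cnt=9, r=9 — load
T1 CAS — after: cnt=9, r=8 — retry
T2 CAS — after: cnt=10, r=9 — ok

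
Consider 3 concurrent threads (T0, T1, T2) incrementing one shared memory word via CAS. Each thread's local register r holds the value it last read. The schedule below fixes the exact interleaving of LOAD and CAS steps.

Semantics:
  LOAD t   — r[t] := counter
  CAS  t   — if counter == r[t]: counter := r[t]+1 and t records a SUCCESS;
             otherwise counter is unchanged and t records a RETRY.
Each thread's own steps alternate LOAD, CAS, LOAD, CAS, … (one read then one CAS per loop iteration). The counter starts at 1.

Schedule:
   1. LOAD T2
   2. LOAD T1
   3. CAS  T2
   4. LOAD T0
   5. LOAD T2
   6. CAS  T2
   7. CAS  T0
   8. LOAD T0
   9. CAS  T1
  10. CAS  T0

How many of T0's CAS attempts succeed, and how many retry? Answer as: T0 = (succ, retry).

T0 = (1, 1)

1. LOAD T2 → mem=1 r[T2]=1 [LOAD]
2. LOAD T1 → mem=1 r[T1]=1 [LOAD]
3. CAS T2 → mem=2 r[T2]=1 [OK]
4. LOAD T0 → mem=2 r[T0]=2 [LOAD]
5. LOAD T2 → mem=2 r[T2]=2 [LOAD]
6. CAS T2 → mem=3 r[T2]=2 [OK]
7. CAS T0 → mem=3 r[T0]=2 [RETRY]
8. LOAD T0 → mem=3 r[T0]=3 [LOAD]
9. CAS T1 → mem=3 r[T1]=1 [RETRY]
10. CAS T0 → mem=4 r[T0]=3 [OK]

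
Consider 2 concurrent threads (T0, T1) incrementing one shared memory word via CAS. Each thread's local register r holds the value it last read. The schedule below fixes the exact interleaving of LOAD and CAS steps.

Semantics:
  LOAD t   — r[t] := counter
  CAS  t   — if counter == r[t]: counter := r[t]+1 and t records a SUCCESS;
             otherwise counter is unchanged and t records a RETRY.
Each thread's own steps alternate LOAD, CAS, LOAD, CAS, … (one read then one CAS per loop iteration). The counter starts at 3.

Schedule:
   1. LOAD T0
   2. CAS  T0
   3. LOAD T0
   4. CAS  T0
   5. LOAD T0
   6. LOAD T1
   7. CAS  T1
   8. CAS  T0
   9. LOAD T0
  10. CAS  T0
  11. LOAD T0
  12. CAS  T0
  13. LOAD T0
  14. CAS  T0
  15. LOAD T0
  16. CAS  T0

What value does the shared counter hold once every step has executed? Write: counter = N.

#1 T0 reads 3
#2 T0 CAS(3→4) writes; counter now 4
#3 T0 reads 4
#4 T0 CAS(4→5) writes; counter now 5
#5 T0 reads 5
#6 T1 reads 5
#7 T1 CAS(5→6) writes; counter now 6
#8 T0 CAS(5→6) fails; counter now 6
#9 T0 reads 6
#10 T0 CAS(6→7) writes; counter now 7
#11 T0 reads 7
#12 T0 CAS(7→8) writes; counter now 8
#13 T0 reads 8
#14 T0 CAS(8→9) writes; counter now 9
#15 T0 reads 9
#16 T0 CAS(9→10) writes; counter now 10

counter = 10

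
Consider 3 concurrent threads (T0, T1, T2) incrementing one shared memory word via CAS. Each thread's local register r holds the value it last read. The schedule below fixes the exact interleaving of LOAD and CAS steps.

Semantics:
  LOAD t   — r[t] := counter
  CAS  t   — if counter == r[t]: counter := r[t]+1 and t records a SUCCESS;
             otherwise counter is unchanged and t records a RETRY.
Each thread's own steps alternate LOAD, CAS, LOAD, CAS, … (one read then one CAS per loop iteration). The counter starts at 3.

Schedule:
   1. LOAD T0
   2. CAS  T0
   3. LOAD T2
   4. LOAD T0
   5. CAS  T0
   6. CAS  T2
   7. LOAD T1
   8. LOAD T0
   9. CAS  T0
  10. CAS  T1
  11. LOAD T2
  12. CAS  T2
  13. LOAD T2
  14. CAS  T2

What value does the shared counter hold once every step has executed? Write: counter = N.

T0 LOAD — after: cnt=3, r=3 — load
T0 CAS — after: cnt=4, r=3 — ok
T2 LOAD — after: cnt=4, r=4 — load
T0 LOAD — after: cnt=4, r=4 — load
T0 CAS — after: cnt=5, r=4 — ok
T2 CAS — after: cnt=5, r=4 — retry
T1 LOAD — after: cnt=5, r=5 — load
T0 LOAD — after: cnt=5, r=5 — load
T0 CAS — after: cnt=6, r=5 — ok
T1 CAS — after: cnt=6, r=5 — retry
T2 LOAD — after: cnt=6, r=6 — load
T2 CAS — after: cnt=7, r=6 — ok
T2 LOAD — after: cnt=7, r=7 — load
T2 CAS — after: cnt=8, r=7 — ok

counter = 8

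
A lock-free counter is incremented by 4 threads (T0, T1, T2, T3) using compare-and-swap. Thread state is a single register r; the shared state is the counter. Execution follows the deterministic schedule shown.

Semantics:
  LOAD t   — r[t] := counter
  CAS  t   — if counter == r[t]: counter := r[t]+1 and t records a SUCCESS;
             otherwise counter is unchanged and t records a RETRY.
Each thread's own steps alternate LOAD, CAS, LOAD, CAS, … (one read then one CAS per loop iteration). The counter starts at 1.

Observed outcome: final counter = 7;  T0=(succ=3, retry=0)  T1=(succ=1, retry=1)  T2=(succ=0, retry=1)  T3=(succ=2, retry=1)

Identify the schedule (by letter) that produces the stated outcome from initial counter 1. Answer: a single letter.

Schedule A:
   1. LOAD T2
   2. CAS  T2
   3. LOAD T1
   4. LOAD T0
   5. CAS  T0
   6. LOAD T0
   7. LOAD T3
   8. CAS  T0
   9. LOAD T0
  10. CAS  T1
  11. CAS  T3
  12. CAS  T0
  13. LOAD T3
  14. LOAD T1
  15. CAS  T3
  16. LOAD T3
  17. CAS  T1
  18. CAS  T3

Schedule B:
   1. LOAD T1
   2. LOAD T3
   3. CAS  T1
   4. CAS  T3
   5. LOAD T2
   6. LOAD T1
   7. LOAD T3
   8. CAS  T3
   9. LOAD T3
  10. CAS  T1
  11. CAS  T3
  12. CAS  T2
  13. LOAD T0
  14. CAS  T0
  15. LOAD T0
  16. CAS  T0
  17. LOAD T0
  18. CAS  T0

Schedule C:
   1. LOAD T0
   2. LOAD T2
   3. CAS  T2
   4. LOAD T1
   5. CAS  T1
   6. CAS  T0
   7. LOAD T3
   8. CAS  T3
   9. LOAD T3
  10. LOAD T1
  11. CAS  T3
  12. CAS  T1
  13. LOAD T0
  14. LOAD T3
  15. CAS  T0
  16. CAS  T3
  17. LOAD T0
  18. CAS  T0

B

Simulating candidate B:
   1) LOAD T1:  M=1  r_T1=1
   2) LOAD T3:  M=1  r_T3=1
   3) CAS  T1:  M=2  r_T1=1 ✓
   4) CAS  T3:  M=2  r_T3=1 ✗
   5) LOAD T2:  M=2  r_T2=2
   6) LOAD T1:  M=2  r_T1=2
   7) LOAD T3:  M=2  r_T3=2
   8) CAS  T3:  M=3  r_T3=2 ✓
   9) LOAD T3:  M=3  r_T3=3
  10) CAS  T1:  M=3  r_T1=2 ✗
  11) CAS  T3:  M=4  r_T3=3 ✓
  12) CAS  T2:  M=4  r_T2=2 ✗
  13) LOAD T0:  M=4  r_T0=4
  14) CAS  T0:  M=5  r_T0=4 ✓
  15) LOAD T0:  M=5  r_T0=5
  16) CAS  T0:  M=6  r_T0=5 ✓
  17) LOAD T0:  M=6  r_T0=6
  18) CAS  T0:  M=7  r_T0=6 ✓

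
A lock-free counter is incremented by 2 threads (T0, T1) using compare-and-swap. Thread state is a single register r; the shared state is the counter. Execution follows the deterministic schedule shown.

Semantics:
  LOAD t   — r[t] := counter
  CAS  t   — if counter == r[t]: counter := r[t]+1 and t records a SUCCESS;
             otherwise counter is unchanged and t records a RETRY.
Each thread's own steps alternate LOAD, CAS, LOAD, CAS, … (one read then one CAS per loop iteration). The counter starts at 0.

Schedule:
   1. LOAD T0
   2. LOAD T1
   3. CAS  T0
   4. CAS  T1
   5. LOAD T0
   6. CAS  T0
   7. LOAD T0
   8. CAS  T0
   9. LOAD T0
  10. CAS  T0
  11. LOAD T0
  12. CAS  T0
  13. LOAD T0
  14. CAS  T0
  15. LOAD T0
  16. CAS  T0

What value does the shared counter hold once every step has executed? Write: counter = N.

1. LOAD T0 → mem=0 r[T0]=0 [LOAD]
2. LOAD T1 → mem=0 r[T1]=0 [LOAD]
3. CAS T0 → mem=1 r[T0]=0 [OK]
4. CAS T1 → mem=1 r[T1]=0 [RETRY]
5. LOAD T0 → mem=1 r[T0]=1 [LOAD]
6. CAS T0 → mem=2 r[T0]=1 [OK]
7. LOAD T0 → mem=2 r[T0]=2 [LOAD]
8. CAS T0 → mem=3 r[T0]=2 [OK]
9. LOAD T0 → mem=3 r[T0]=3 [LOAD]
10. CAS T0 → mem=4 r[T0]=3 [OK]
11. LOAD T0 → mem=4 r[T0]=4 [LOAD]
12. CAS T0 → mem=5 r[T0]=4 [OK]
13. LOAD T0 → mem=5 r[T0]=5 [LOAD]
14. CAS T0 → mem=6 r[T0]=5 [OK]
15. LOAD T0 → mem=6 r[T0]=6 [LOAD]
16. CAS T0 → mem=7 r[T0]=6 [OK]

counter = 7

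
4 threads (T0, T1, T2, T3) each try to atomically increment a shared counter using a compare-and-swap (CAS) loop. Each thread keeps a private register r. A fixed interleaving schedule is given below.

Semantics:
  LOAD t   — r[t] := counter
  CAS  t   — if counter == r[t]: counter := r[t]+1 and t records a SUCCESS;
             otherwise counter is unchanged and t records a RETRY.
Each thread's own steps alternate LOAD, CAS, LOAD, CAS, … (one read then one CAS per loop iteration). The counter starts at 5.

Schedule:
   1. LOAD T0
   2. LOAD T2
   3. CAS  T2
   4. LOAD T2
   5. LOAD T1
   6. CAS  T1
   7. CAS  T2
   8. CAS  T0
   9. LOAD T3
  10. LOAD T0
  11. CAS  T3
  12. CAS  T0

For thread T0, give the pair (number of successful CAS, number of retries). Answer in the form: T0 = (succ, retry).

[1] T0.load  rd  (counter 5, T0.r 5)
[2] T2.load  rd  (counter 5, T2.r 5)
[3] T2.cas  hit  (counter 6, T2.r 5)
[4] T2.load  rd  (counter 6, T2.r 6)
[5] T1.load  rd  (counter 6, T1.r 6)
[6] T1.cas  hit  (counter 7, T1.r 6)
[7] T2.cas  miss  (counter 7, T2.r 6)
[8] T0.cas  miss  (counter 7, T0.r 5)
[9] T3.load  rd  (counter 7, T3.r 7)
[10] T0.load  rd  (counter 7, T0.r 7)
[11] T3.cas  hit  (counter 8, T3.r 7)
[12] T0.cas  miss  (counter 8, T0.r 7)

T0 = (0, 2)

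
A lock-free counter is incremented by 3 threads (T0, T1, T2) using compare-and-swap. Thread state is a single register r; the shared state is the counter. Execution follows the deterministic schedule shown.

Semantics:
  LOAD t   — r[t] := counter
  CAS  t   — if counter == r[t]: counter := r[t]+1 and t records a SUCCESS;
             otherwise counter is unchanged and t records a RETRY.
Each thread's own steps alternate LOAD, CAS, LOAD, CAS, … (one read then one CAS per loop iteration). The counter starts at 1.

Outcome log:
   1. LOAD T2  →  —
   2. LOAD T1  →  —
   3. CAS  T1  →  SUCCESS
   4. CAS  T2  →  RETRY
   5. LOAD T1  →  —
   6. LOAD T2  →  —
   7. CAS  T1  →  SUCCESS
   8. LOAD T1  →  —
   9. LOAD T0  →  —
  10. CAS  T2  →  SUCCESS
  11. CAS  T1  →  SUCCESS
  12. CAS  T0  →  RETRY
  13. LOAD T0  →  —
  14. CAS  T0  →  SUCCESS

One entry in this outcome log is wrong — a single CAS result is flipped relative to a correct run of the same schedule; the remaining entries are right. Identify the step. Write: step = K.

step = 10

Correct run:
   1) LOAD T2:  M=1  r_T2=1
   2) LOAD T1:  M=1  r_T1=1
   3) CAS  T1:  M=2  r_T1=1 ✓
   4) CAS  T2:  M=2  r_T2=1 ✗
   5) LOAD T1:  M=2  r_T1=2
   6) LOAD T2:  M=2  r_T2=2
   7) CAS  T1:  M=3  r_T1=2 ✓
   8) LOAD T1:  M=3  r_T1=3
   9) LOAD T0:  M=3  r_T0=3
  10) CAS  T2:  M=3  r_T2=2 ✗
  11) CAS  T1:  M=4  r_T1=3 ✓
  12) CAS  T0:  M=4  r_T0=3 ✗
  13) LOAD T0:  M=4  r_T0=4
  14) CAS  T0:  M=5  r_T0=4 ✓
Log disagrees first at step 10.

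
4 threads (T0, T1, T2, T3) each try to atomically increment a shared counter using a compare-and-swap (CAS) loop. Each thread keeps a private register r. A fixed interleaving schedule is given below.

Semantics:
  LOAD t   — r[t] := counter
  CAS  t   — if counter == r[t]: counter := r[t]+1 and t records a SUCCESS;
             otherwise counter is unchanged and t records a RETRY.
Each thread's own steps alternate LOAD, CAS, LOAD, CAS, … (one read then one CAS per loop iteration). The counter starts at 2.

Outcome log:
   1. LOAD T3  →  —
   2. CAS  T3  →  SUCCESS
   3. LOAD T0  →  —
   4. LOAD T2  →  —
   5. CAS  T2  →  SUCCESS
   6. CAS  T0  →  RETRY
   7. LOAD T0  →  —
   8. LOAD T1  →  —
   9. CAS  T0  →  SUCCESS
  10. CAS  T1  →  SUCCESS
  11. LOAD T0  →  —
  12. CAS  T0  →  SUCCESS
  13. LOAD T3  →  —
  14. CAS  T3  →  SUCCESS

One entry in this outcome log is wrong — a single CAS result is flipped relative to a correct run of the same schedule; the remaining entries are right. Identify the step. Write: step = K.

step = 10

Reference trace:
[1] T3.load  rd  (counter 2, T3.r 2)
[2] T3.cas  hit  (counter 3, T3.r 2)
[3] T0.load  rd  (counter 3, T0.r 3)
[4] T2.load  rd  (counter 3, T2.r 3)
[5] T2.cas  hit  (counter 4, T2.r 3)
[6] T0.cas  miss  (counter 4, T0.r 3)
[7] T0.load  rd  (counter 4, T0.r 4)
[8] T1.load  rd  (counter 4, T1.r 4)
[9] T0.cas  hit  (counter 5, T0.r 4)
[10] T1.cas  miss  (counter 5, T1.r 4)
[11] T0.load  rd  (counter 5, T0.r 5)
[12] T0.cas  hit  (counter 6, T0.r 5)
[13] T3.load  rd  (counter 6, T3.r 6)
[14] T3.cas  hit  (counter 7, T3.r 6)
Log disagrees first at step 10.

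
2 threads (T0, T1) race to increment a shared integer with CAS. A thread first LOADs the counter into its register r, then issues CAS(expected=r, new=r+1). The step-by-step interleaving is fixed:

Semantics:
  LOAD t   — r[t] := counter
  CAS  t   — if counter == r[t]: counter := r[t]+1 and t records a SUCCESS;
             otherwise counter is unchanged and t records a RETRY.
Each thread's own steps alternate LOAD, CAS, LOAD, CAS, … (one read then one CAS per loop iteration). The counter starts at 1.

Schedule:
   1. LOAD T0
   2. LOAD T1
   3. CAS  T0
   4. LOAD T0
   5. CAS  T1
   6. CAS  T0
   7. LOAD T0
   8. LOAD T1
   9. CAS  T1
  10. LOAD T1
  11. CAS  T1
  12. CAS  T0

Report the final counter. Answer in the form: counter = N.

counter = 5

T0 LOAD — after: cnt=1, r=1 — load
T1 LOAD — after: cnt=1, r=1 — load
T0 CAS — after: cnt=2, r=1 — ok
T0 LOAD — after: cnt=2, r=2 — load
T1 CAS — after: cnt=2, r=1 — retry
T0 CAS — after: cnt=3, r=2 — ok
T0 LOAD — after: cnt=3, r=3 — load
T1 LOAD — after: cnt=3, r=3 — load
T1 CAS — after: cnt=4, r=3 — ok
T1 LOAD — after: cnt=4, r=4 — load
T1 CAS — after: cnt=5, r=4 — ok
T0 CAS — after: cnt=5, r=3 — retry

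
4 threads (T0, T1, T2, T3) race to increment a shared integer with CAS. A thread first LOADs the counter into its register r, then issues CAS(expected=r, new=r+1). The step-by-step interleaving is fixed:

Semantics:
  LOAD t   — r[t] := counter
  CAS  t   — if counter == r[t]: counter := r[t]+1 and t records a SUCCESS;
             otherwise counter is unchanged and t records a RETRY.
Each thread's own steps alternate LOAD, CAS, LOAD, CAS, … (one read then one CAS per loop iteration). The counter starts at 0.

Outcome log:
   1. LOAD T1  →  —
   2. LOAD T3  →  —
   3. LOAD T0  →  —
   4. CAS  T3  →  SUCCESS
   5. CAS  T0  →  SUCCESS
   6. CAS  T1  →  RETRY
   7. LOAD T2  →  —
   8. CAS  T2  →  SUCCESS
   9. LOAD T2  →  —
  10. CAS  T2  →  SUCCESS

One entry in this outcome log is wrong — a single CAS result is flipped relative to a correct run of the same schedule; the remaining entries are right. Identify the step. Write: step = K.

step = 5

Reference trace:
1. LOAD T1 → mem=0 r[T1]=0 [LOAD]
2. LOAD T3 → mem=0 r[T3]=0 [LOAD]
3. LOAD T0 → mem=0 r[T0]=0 [LOAD]
4. CAS T3 → mem=1 r[T3]=0 [OK]
5. CAS T0 → mem=1 r[T0]=0 [RETRY]
6. CAS T1 → mem=1 r[T1]=0 [RETRY]
7. LOAD T2 → mem=1 r[T2]=1 [LOAD]
8. CAS T2 → mem=2 r[T2]=1 [OK]
9. LOAD T2 → mem=2 r[T2]=2 [LOAD]
10. CAS T2 → mem=3 r[T2]=2 [OK]
Mismatch at 5.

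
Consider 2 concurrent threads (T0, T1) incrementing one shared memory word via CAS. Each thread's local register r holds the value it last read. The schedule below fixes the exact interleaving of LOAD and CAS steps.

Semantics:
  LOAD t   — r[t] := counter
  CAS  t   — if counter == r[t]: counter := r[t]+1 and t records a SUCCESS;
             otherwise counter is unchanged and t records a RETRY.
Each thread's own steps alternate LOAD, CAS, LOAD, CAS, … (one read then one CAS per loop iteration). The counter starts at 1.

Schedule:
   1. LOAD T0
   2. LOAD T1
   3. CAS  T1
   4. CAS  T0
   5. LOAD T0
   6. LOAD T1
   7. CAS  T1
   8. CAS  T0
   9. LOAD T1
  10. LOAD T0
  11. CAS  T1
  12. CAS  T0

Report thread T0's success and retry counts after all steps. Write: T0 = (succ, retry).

T0 = (0, 3)

[1] T0.load  rd  (counter 1, T0.r 1)
[2] T1.load  rd  (counter 1, T1.r 1)
[3] T1.cas  hit  (counter 2, T1.r 1)
[4] T0.cas  miss  (counter 2, T0.r 1)
[5] T0.load  rd  (counter 2, T0.r 2)
[6] T1.load  rd  (counter 2, T1.r 2)
[7] T1.cas  hit  (counter 3, T1.r 2)
[8] T0.cas  miss  (counter 3, T0.r 2)
[9] T1.load  rd  (counter 3, T1.r 3)
[10] T0.load  rd  (counter 3, T0.r 3)
[11] T1.cas  hit  (counter 4, T1.r 3)
[12] T0.cas  miss  (counter 4, T0.r 3)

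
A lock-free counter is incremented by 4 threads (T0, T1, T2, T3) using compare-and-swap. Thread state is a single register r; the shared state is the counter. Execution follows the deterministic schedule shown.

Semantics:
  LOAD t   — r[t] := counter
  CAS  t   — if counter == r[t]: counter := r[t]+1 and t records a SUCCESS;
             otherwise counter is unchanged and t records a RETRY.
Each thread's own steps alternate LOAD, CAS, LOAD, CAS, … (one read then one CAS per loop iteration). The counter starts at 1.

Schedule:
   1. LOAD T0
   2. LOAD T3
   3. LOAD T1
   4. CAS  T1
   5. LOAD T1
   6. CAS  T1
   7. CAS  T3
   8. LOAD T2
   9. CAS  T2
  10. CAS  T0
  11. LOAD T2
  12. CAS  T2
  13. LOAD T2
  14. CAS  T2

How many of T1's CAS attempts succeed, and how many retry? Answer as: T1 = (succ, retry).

T1 = (2, 0)

1. LOAD T0 → mem=1 r[T0]=1 [LOAD]
2. LOAD T3 → mem=1 r[T3]=1 [LOAD]
3. LOAD T1 → mem=1 r[T1]=1 [LOAD]
4. CAS T1 → mem=2 r[T1]=1 [OK]
5. LOAD T1 → mem=2 r[T1]=2 [LOAD]
6. CAS T1 → mem=3 r[T1]=2 [OK]
7. CAS T3 → mem=3 r[T3]=1 [RETRY]
8. LOAD T2 → mem=3 r[T2]=3 [LOAD]
9. CAS T2 → mem=4 r[T2]=3 [OK]
10. CAS T0 → mem=4 r[T0]=1 [RETRY]
11. LOAD T2 → mem=4 r[T2]=4 [LOAD]
12. CAS T2 → mem=5 r[T2]=4 [OK]
13. LOAD T2 → mem=5 r[T2]=5 [LOAD]
14. CAS T2 → mem=6 r[T2]=5 [OK]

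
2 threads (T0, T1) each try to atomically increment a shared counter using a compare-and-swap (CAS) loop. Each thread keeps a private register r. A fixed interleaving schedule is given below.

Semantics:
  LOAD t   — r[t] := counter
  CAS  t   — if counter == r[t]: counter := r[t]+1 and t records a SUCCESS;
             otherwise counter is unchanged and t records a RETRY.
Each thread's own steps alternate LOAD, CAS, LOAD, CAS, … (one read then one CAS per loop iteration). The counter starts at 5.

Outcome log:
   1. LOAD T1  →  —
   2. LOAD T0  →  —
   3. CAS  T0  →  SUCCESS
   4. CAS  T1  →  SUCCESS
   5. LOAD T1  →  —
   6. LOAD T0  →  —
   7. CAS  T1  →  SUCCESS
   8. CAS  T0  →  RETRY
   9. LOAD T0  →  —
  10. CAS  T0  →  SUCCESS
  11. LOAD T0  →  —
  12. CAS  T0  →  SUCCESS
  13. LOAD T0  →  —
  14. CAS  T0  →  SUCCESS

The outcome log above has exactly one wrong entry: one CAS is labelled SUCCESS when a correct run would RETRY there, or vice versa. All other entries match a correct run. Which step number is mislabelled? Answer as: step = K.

step = 4

Re-executing:
1. LOAD T1 → mem=5 r[T1]=5 [LOAD]
2. LOAD T0 → mem=5 r[T0]=5 [LOAD]
3. CAS T0 → mem=6 r[T0]=5 [OK]
4. CAS T1 → mem=6 r[T1]=5 [RETRY]
5. LOAD T1 → mem=6 r[T1]=6 [LOAD]
6. LOAD T0 → mem=6 r[T0]=6 [LOAD]
7. CAS T1 → mem=7 r[T1]=6 [OK]
8. CAS T0 → mem=7 r[T0]=6 [RETRY]
9. LOAD T0 → mem=7 r[T0]=7 [LOAD]
10. CAS T0 → mem=8 r[T0]=7 [OK]
11. LOAD T0 → mem=8 r[T0]=8 [LOAD]
12. CAS T0 → mem=9 r[T0]=8 [OK]
13. LOAD T0 → mem=9 r[T0]=9 [LOAD]
14. CAS T0 → mem=10 r[T0]=9 [OK]
Mismatch at 4.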